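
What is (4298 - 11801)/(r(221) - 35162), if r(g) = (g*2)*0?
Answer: 7503/35162 ≈ 0.21338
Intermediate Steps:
r(g) = 0 (r(g) = (2*g)*0 = 0)
(4298 - 11801)/(r(221) - 35162) = (4298 - 11801)/(0 - 35162) = -7503/(-35162) = -7503*(-1/35162) = 7503/35162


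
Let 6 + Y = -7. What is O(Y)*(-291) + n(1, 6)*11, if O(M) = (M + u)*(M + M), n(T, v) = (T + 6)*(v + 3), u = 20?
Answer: 53655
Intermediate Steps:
Y = -13 (Y = -6 - 7 = -13)
n(T, v) = (3 + v)*(6 + T) (n(T, v) = (6 + T)*(3 + v) = (3 + v)*(6 + T))
O(M) = 2*M*(20 + M) (O(M) = (M + 20)*(M + M) = (20 + M)*(2*M) = 2*M*(20 + M))
O(Y)*(-291) + n(1, 6)*11 = (2*(-13)*(20 - 13))*(-291) + (18 + 3*1 + 6*6 + 1*6)*11 = (2*(-13)*7)*(-291) + (18 + 3 + 36 + 6)*11 = -182*(-291) + 63*11 = 52962 + 693 = 53655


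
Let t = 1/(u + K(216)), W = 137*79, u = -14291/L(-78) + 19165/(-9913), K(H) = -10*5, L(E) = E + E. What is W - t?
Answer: 664049495461/61355543 ≈ 10823.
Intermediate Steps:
L(E) = 2*E
K(H) = -50
u = 138676943/1546428 (u = -14291/(2*(-78)) + 19165/(-9913) = -14291/(-156) + 19165*(-1/9913) = -14291*(-1/156) - 19165/9913 = 14291/156 - 19165/9913 = 138676943/1546428 ≈ 89.676)
W = 10823
t = 1546428/61355543 (t = 1/(138676943/1546428 - 50) = 1/(61355543/1546428) = 1546428/61355543 ≈ 0.025204)
W - t = 10823 - 1*1546428/61355543 = 10823 - 1546428/61355543 = 664049495461/61355543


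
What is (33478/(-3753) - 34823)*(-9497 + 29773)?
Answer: -2650563818372/3753 ≈ -7.0625e+8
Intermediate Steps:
(33478/(-3753) - 34823)*(-9497 + 29773) = (33478*(-1/3753) - 34823)*20276 = (-33478/3753 - 34823)*20276 = -130724197/3753*20276 = -2650563818372/3753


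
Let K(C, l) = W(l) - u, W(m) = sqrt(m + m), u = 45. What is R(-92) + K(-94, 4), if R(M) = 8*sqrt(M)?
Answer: -45 + 2*sqrt(2) + 16*I*sqrt(23) ≈ -42.172 + 76.733*I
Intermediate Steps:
W(m) = sqrt(2)*sqrt(m) (W(m) = sqrt(2*m) = sqrt(2)*sqrt(m))
K(C, l) = -45 + sqrt(2)*sqrt(l) (K(C, l) = sqrt(2)*sqrt(l) - 1*45 = sqrt(2)*sqrt(l) - 45 = -45 + sqrt(2)*sqrt(l))
R(-92) + K(-94, 4) = 8*sqrt(-92) + (-45 + sqrt(2)*sqrt(4)) = 8*(2*I*sqrt(23)) + (-45 + sqrt(2)*2) = 16*I*sqrt(23) + (-45 + 2*sqrt(2)) = -45 + 2*sqrt(2) + 16*I*sqrt(23)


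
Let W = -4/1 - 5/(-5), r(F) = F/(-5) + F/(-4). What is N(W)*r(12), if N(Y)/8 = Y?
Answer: 648/5 ≈ 129.60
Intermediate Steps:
r(F) = -9*F/20 (r(F) = F*(-⅕) + F*(-¼) = -F/5 - F/4 = -9*F/20)
W = -3 (W = -4*1 - 5*(-⅕) = -4 + 1 = -3)
N(Y) = 8*Y
N(W)*r(12) = (8*(-3))*(-9/20*12) = -24*(-27/5) = 648/5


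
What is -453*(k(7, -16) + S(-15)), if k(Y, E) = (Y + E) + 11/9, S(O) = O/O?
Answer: 9211/3 ≈ 3070.3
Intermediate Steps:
S(O) = 1
k(Y, E) = 11/9 + E + Y (k(Y, E) = (E + Y) + 11*(⅑) = (E + Y) + 11/9 = 11/9 + E + Y)
-453*(k(7, -16) + S(-15)) = -453*((11/9 - 16 + 7) + 1) = -453*(-70/9 + 1) = -453*(-61/9) = 9211/3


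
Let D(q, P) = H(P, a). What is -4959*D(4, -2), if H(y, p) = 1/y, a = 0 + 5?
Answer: 4959/2 ≈ 2479.5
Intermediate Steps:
a = 5
H(y, p) = 1/y
D(q, P) = 1/P
-4959*D(4, -2) = -4959/(-2) = -4959*(-½) = 4959/2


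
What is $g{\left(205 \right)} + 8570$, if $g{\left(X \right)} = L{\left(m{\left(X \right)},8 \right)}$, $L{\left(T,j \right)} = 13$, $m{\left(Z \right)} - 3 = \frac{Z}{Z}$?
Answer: $8583$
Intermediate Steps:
$m{\left(Z \right)} = 4$ ($m{\left(Z \right)} = 3 + \frac{Z}{Z} = 3 + 1 = 4$)
$g{\left(X \right)} = 13$
$g{\left(205 \right)} + 8570 = 13 + 8570 = 8583$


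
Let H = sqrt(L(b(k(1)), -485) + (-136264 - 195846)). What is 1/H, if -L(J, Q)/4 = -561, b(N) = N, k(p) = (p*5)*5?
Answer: -I*sqrt(329866)/329866 ≈ -0.0017411*I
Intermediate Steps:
k(p) = 25*p (k(p) = (5*p)*5 = 25*p)
L(J, Q) = 2244 (L(J, Q) = -4*(-561) = 2244)
H = I*sqrt(329866) (H = sqrt(2244 + (-136264 - 195846)) = sqrt(2244 - 332110) = sqrt(-329866) = I*sqrt(329866) ≈ 574.34*I)
1/H = 1/(I*sqrt(329866)) = -I*sqrt(329866)/329866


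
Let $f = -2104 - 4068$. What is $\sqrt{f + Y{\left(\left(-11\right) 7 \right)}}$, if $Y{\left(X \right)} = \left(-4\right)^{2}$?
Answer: $18 i \sqrt{19} \approx 78.46 i$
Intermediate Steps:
$Y{\left(X \right)} = 16$
$f = -6172$
$\sqrt{f + Y{\left(\left(-11\right) 7 \right)}} = \sqrt{-6172 + 16} = \sqrt{-6156} = 18 i \sqrt{19}$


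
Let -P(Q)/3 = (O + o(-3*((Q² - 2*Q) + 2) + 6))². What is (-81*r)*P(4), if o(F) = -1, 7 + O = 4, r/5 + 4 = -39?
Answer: -835920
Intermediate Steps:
r = -215 (r = -20 + 5*(-39) = -20 - 195 = -215)
O = -3 (O = -7 + 4 = -3)
P(Q) = -48 (P(Q) = -3*(-3 - 1)² = -3*(-4)² = -3*16 = -48)
(-81*r)*P(4) = -81*(-215)*(-48) = 17415*(-48) = -835920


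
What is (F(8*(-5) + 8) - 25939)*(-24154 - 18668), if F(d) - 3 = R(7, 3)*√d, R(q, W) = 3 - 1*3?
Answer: 1110631392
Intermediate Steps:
R(q, W) = 0 (R(q, W) = 3 - 3 = 0)
F(d) = 3 (F(d) = 3 + 0*√d = 3 + 0 = 3)
(F(8*(-5) + 8) - 25939)*(-24154 - 18668) = (3 - 25939)*(-24154 - 18668) = -25936*(-42822) = 1110631392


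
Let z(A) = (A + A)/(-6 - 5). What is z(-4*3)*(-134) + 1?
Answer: -3205/11 ≈ -291.36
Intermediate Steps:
z(A) = -2*A/11 (z(A) = (2*A)/(-11) = (2*A)*(-1/11) = -2*A/11)
z(-4*3)*(-134) + 1 = -(-8)*3/11*(-134) + 1 = -2/11*(-12)*(-134) + 1 = (24/11)*(-134) + 1 = -3216/11 + 1 = -3205/11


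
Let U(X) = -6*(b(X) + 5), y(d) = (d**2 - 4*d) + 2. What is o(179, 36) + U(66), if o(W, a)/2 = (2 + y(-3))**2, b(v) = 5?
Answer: 1190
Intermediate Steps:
y(d) = 2 + d**2 - 4*d
o(W, a) = 1250 (o(W, a) = 2*(2 + (2 + (-3)**2 - 4*(-3)))**2 = 2*(2 + (2 + 9 + 12))**2 = 2*(2 + 23)**2 = 2*25**2 = 2*625 = 1250)
U(X) = -60 (U(X) = -6*(5 + 5) = -6*10 = -60)
o(179, 36) + U(66) = 1250 - 60 = 1190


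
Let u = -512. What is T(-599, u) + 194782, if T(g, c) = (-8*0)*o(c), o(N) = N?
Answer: 194782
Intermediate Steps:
T(g, c) = 0 (T(g, c) = (-8*0)*c = 0*c = 0)
T(-599, u) + 194782 = 0 + 194782 = 194782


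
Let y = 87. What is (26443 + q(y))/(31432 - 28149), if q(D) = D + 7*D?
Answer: 3877/469 ≈ 8.2665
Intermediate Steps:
q(D) = 8*D
(26443 + q(y))/(31432 - 28149) = (26443 + 8*87)/(31432 - 28149) = (26443 + 696)/3283 = 27139*(1/3283) = 3877/469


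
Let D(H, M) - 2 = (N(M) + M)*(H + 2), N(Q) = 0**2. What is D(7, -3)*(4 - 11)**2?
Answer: -1225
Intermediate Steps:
N(Q) = 0
D(H, M) = 2 + M*(2 + H) (D(H, M) = 2 + (0 + M)*(H + 2) = 2 + M*(2 + H))
D(7, -3)*(4 - 11)**2 = (2 + 2*(-3) + 7*(-3))*(4 - 11)**2 = (2 - 6 - 21)*(-7)**2 = -25*49 = -1225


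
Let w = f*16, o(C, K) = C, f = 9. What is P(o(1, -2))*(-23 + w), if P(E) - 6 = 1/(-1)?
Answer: 605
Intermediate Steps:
w = 144 (w = 9*16 = 144)
P(E) = 5 (P(E) = 6 + 1/(-1) = 6 - 1 = 5)
P(o(1, -2))*(-23 + w) = 5*(-23 + 144) = 5*121 = 605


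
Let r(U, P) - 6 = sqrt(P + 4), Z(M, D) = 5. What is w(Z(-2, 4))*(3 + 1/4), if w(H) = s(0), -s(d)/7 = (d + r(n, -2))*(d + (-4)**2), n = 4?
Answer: -2184 - 364*sqrt(2) ≈ -2698.8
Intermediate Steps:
r(U, P) = 6 + sqrt(4 + P) (r(U, P) = 6 + sqrt(P + 4) = 6 + sqrt(4 + P))
s(d) = -7*(16 + d)*(6 + d + sqrt(2)) (s(d) = -7*(d + (6 + sqrt(4 - 2)))*(d + (-4)**2) = -7*(d + (6 + sqrt(2)))*(d + 16) = -7*(6 + d + sqrt(2))*(16 + d) = -7*(16 + d)*(6 + d + sqrt(2)))
w(H) = -672 - 112*sqrt(2) (w(H) = -672 - 154*0 - 112*sqrt(2) - 7*0**2 - 7*0*sqrt(2) = -672 + 0 - 112*sqrt(2) - 7*0 + 0 = -672 + 0 - 112*sqrt(2) + 0 + 0 = -672 - 112*sqrt(2))
w(Z(-2, 4))*(3 + 1/4) = (-672 - 112*sqrt(2))*(3 + 1/4) = (-672 - 112*sqrt(2))*(13/4) = -2184 - 364*sqrt(2)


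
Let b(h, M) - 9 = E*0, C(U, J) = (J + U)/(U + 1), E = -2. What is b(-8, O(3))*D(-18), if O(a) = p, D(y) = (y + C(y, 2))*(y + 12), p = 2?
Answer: 15660/17 ≈ 921.18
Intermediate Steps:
C(U, J) = (J + U)/(1 + U)
D(y) = (12 + y)*(y + (2 + y)/(1 + y)) (D(y) = (y + (2 + y)/(1 + y))*(y + 12) = (y + (2 + y)/(1 + y))*(12 + y) = (12 + y)*(y + (2 + y)/(1 + y)))
O(a) = 2
b(h, M) = 9 (b(h, M) = 9 - 2*0 = 9 + 0 = 9)
b(-8, O(3))*D(-18) = 9*((24 + (-18)**3 + 14*(-18)**2 + 26*(-18))/(1 - 18)) = 9*((24 - 5832 + 14*324 - 468)/(-17)) = 9*(-(24 - 5832 + 4536 - 468)/17) = 9*(-1/17*(-1740)) = 9*(1740/17) = 15660/17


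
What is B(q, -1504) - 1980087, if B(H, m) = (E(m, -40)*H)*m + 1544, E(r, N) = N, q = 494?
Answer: 27740497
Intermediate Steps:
B(H, m) = 1544 - 40*H*m (B(H, m) = (-40*H)*m + 1544 = -40*H*m + 1544 = 1544 - 40*H*m)
B(q, -1504) - 1980087 = (1544 - 40*494*(-1504)) - 1980087 = (1544 + 29719040) - 1980087 = 29720584 - 1980087 = 27740497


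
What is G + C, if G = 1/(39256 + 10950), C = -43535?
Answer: -2185718209/50206 ≈ -43535.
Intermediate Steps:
G = 1/50206 ≈ 1.9918e-5
G + C = 1/50206 - 43535 = -2185718209/50206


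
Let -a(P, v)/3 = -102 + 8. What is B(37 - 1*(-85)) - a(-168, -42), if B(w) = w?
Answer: -160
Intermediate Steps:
a(P, v) = 282 (a(P, v) = -3*(-102 + 8) = -3*(-94) = 282)
B(37 - 1*(-85)) - a(-168, -42) = (37 - 1*(-85)) - 1*282 = (37 + 85) - 282 = 122 - 282 = -160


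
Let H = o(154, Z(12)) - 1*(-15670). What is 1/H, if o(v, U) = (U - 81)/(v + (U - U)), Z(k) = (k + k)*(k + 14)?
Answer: 154/2413723 ≈ 6.3802e-5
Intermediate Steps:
Z(k) = 2*k*(14 + k) (Z(k) = (2*k)*(14 + k) = 2*k*(14 + k))
o(v, U) = (-81 + U)/v (o(v, U) = (-81 + U)/(v + 0) = (-81 + U)/v)
H = 2413723/154 (H = (-81 + 2*12*(14 + 12))/154 - 1*(-15670) = (-81 + 2*12*26)/154 + 15670 = (-81 + 624)/154 + 15670 = (1/154)*543 + 15670 = 543/154 + 15670 = 2413723/154 ≈ 15674.)
1/H = 1/(2413723/154) = 154/2413723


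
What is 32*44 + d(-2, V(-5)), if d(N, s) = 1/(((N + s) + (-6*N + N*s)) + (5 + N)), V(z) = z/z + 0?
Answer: 16897/12 ≈ 1408.1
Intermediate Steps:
V(z) = 1 (V(z) = 1 + 0 = 1)
d(N, s) = 1/(5 + s - 4*N + N*s) (d(N, s) = 1/((s - 5*N + N*s) + (5 + N)) = 1/(5 + s - 4*N + N*s))
32*44 + d(-2, V(-5)) = 32*44 + 1/(5 + 1 - 4*(-2) - 2*1) = 1408 + 1/(5 + 1 + 8 - 2) = 1408 + 1/12 = 16897/12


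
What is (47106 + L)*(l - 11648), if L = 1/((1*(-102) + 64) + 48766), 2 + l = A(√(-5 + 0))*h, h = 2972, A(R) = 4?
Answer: 273150359111/24364 ≈ 1.1211e+7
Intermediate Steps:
l = 11886 (l = -2 + 4*2972 = -2 + 11888 = 11886)
L = 1/48728 (L = 1/((-102 + 64) + 48766) = 1/(-38 + 48766) = 1/48728 ≈ 2.0522e-5)
(47106 + L)*(l - 11648) = (47106 + 1/48728)*(11886 - 11648) = (2295381169/48728)*238 = 273150359111/24364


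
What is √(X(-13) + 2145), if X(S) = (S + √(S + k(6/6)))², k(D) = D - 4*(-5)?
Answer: √(2322 - 52*√2) ≈ 47.418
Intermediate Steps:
k(D) = 20 + D (k(D) = D + 20 = 20 + D)
X(S) = (S + √(21 + S))² (X(S) = (S + √(S + (20 + 6/6)))² = (S + √(S + (20 + 6*(⅙))))² = (S + √(S + (20 + 1)))² = (S + √(S + 21))² = (S + √(21 + S))²)
√(X(-13) + 2145) = √((-13 + √(21 - 13))² + 2145) = √((-13 + √8)² + 2145) = √((-13 + 2*√2)² + 2145) = √(2145 + (-13 + 2*√2)²)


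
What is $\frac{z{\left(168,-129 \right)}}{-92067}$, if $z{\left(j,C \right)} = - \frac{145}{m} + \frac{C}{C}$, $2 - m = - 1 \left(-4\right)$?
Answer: $- \frac{49}{61378} \approx -0.00079833$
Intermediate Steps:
$m = -2$ ($m = 2 - - 1 \left(-4\right) = 2 - \left(-1\right) \left(-4\right) = 2 - 4 = -2$)
$z{\left(j,C \right)} = \frac{147}{2}$ ($z{\left(j,C \right)} = - \frac{145}{-2} + \frac{C}{C} = \left(-145\right) \left(- \frac{1}{2}\right) + 1 = \frac{145}{2} + 1 = \frac{147}{2}$)
$\frac{z{\left(168,-129 \right)}}{-92067} = \frac{147}{2 \left(-92067\right)} = \frac{147}{2} \left(- \frac{1}{92067}\right) = - \frac{49}{61378}$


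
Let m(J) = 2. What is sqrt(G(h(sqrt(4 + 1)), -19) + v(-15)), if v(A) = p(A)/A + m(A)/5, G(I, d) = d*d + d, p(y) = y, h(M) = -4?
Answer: sqrt(8585)/5 ≈ 18.531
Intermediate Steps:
G(I, d) = d + d**2 (G(I, d) = d**2 + d = d + d**2)
v(A) = 7/5 (v(A) = A/A + 2/5 = 1 + 2*(1/5) = 1 + 2/5 = 7/5)
sqrt(G(h(sqrt(4 + 1)), -19) + v(-15)) = sqrt(-19*(1 - 19) + 7/5) = sqrt(-19*(-18) + 7/5) = sqrt(342 + 7/5) = sqrt(1717/5) = sqrt(8585)/5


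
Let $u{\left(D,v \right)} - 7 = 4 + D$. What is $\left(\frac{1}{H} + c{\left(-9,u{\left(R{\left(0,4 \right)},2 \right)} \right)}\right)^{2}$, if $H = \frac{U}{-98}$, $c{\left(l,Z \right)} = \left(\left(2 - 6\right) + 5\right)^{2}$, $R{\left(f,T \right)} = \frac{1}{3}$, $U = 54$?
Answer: $\frac{484}{729} \approx 0.66392$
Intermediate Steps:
$R{\left(f,T \right)} = \frac{1}{3}$
$u{\left(D,v \right)} = 11 + D$ ($u{\left(D,v \right)} = 7 + \left(4 + D\right) = 11 + D$)
$c{\left(l,Z \right)} = 1$ ($c{\left(l,Z \right)} = \left(\left(2 - 6\right) + 5\right)^{2} = \left(-4 + 5\right)^{2} = 1^{2} = 1$)
$H = - \frac{27}{49}$ ($H = \frac{54}{-98} = 54 \left(- \frac{1}{98}\right) = - \frac{27}{49} \approx -0.55102$)
$\left(\frac{1}{H} + c{\left(-9,u{\left(R{\left(0,4 \right)},2 \right)} \right)}\right)^{2} = \left(\frac{1}{- \frac{27}{49}} + 1\right)^{2} = \left(- \frac{49}{27} + 1\right)^{2} = \left(- \frac{22}{27}\right)^{2} = \frac{484}{729}$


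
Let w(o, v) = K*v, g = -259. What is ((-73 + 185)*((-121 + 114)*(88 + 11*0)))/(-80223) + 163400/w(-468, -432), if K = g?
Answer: 78893239/33999966 ≈ 2.3204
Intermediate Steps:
K = -259
w(o, v) = -259*v
((-73 + 185)*((-121 + 114)*(88 + 11*0)))/(-80223) + 163400/w(-468, -432) = ((-73 + 185)*((-121 + 114)*(88 + 11*0)))/(-80223) + 163400/((-259*(-432))) = (112*(-7*(88 + 0)))*(-1/80223) + 163400/111888 = (112*(-7*88))*(-1/80223) + 163400*(1/111888) = (112*(-616))*(-1/80223) + 20425/13986 = -68992*(-1/80223) + 20425/13986 = 6272/7293 + 20425/13986 = 78893239/33999966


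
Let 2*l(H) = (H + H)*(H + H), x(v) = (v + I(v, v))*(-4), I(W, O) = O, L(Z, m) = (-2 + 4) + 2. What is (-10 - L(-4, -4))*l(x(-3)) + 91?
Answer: -16037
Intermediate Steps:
L(Z, m) = 4 (L(Z, m) = 2 + 2 = 4)
x(v) = -8*v (x(v) = (v + v)*(-4) = (2*v)*(-4) = -8*v)
l(H) = 2*H² (l(H) = ((H + H)*(H + H))/2 = ((2*H)*(2*H))/2 = (4*H²)/2 = 2*H²)
(-10 - L(-4, -4))*l(x(-3)) + 91 = (-10 - 1*4)*(2*(-8*(-3))²) + 91 = (-10 - 4)*(2*24²) + 91 = -28*576 + 91 = -14*1152 + 91 = -16128 + 91 = -16037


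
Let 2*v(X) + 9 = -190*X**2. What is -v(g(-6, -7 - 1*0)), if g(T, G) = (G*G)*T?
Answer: 16422849/2 ≈ 8.2114e+6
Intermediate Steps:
g(T, G) = T*G**2 (g(T, G) = G**2*T = T*G**2)
v(X) = -9/2 - 95*X**2 (v(X) = -9/2 + (-190*X**2)/2 = -9/2 - 95*X**2)
-v(g(-6, -7 - 1*0)) = -(-9/2 - 95*36*(-7 - 1*0)**4) = -(-9/2 - 95*36*(-7 + 0)**4) = -(-9/2 - 95*(-6*(-7)**2)**2) = -(-9/2 - 95*(-6*49)**2) = -(-9/2 - 95*(-294)**2) = -(-9/2 - 95*86436) = -(-9/2 - 8211420) = -1*(-16422849/2) = 16422849/2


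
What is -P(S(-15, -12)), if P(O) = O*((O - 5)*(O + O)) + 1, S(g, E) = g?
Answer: 8999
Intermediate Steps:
P(O) = 1 + 2*O²*(-5 + O) (P(O) = O*((-5 + O)*(2*O)) + 1 = O*(2*O*(-5 + O)) + 1 = 2*O²*(-5 + O) + 1 = 1 + 2*O²*(-5 + O))
-P(S(-15, -12)) = -(1 - 10*(-15)² + 2*(-15)³) = -(1 - 10*225 + 2*(-3375)) = -(1 - 2250 - 6750) = -1*(-8999) = 8999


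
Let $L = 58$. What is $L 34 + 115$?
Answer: $2087$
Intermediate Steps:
$L 34 + 115 = 58 \cdot 34 + 115 = 1972 + 115 = 2087$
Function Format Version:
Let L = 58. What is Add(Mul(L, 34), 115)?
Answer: 2087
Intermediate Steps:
Add(Mul(L, 34), 115) = Add(Mul(58, 34), 115) = Add(1972, 115) = 2087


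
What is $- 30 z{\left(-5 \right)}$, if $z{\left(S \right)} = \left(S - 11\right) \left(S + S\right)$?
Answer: $-4800$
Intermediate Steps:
$z{\left(S \right)} = 2 S \left(-11 + S\right)$ ($z{\left(S \right)} = \left(-11 + S\right) 2 S = 2 S \left(-11 + S\right)$)
$- 30 z{\left(-5 \right)} = - 30 \cdot 2 \left(-5\right) \left(-11 - 5\right) = - 30 \cdot 2 \left(-5\right) \left(-16\right) = \left(-30\right) 160 = -4800$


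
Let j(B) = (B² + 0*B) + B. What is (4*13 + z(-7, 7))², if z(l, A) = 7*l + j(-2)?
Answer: 25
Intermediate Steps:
j(B) = B + B² (j(B) = (B² + 0) + B = B² + B = B + B²)
z(l, A) = 2 + 7*l (z(l, A) = 7*l - 2*(1 - 2) = 7*l - 2*(-1) = 7*l + 2 = 2 + 7*l)
(4*13 + z(-7, 7))² = (4*13 + (2 + 7*(-7)))² = (52 + (2 - 49))² = (52 - 47)² = 5² = 25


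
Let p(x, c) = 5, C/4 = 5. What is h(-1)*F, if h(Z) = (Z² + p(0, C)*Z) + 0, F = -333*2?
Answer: 2664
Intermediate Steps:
C = 20 (C = 4*5 = 20)
F = -666
h(Z) = Z² + 5*Z (h(Z) = (Z² + 5*Z) + 0 = Z² + 5*Z)
h(-1)*F = -(5 - 1)*(-666) = -1*4*(-666) = -4*(-666) = 2664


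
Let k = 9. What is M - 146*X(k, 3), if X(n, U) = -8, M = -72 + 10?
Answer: 1106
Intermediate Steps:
M = -62
M - 146*X(k, 3) = -62 - 146*(-8) = -62 + 1168 = 1106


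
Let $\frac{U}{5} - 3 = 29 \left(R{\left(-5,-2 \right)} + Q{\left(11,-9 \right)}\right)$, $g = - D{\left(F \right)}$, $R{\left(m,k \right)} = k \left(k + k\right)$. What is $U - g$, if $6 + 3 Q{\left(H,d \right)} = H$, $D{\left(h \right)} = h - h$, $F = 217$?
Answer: $\frac{4250}{3} \approx 1416.7$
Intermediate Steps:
$R{\left(m,k \right)} = 2 k^{2}$ ($R{\left(m,k \right)} = k 2 k = 2 k^{2}$)
$D{\left(h \right)} = 0$
$Q{\left(H,d \right)} = -2 + \frac{H}{3}$
$g = 0$ ($g = \left(-1\right) 0 = 0$)
$U = \frac{4250}{3}$ ($U = 15 + 5 \cdot 29 \left(2 \left(-2\right)^{2} + \left(-2 + \frac{1}{3} \cdot 11\right)\right) = 15 + 5 \cdot 29 \left(2 \cdot 4 + \left(-2 + \frac{11}{3}\right)\right) = 15 + 5 \cdot 29 \left(8 + \frac{5}{3}\right) = 15 + 5 \cdot 29 \cdot \frac{29}{3} = 15 + 5 \cdot \frac{841}{3} = 15 + \frac{4205}{3} = \frac{4250}{3} \approx 1416.7$)
$U - g = \frac{4250}{3} - 0 = \frac{4250}{3} + 0 = \frac{4250}{3}$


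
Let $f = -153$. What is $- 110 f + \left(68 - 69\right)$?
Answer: $16829$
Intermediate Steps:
$- 110 f + \left(68 - 69\right) = \left(-110\right) \left(-153\right) + \left(68 - 69\right) = 16830 - 1 = 16829$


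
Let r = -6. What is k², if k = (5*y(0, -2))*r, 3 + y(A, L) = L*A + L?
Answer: 22500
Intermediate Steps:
y(A, L) = -3 + L + A*L (y(A, L) = -3 + (L*A + L) = -3 + (A*L + L) = -3 + (L + A*L) = -3 + L + A*L)
k = 150 (k = (5*(-3 - 2 + 0*(-2)))*(-6) = (5*(-3 - 2 + 0))*(-6) = (5*(-5))*(-6) = -25*(-6) = 150)
k² = 150² = 22500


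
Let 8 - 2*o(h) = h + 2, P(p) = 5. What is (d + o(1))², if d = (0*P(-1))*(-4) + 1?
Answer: 49/4 ≈ 12.250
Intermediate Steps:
o(h) = 3 - h/2 (o(h) = 4 - (h + 2)/2 = 4 - (2 + h)/2 = 4 + (-1 - h/2) = 3 - h/2)
d = 1 (d = (0*5)*(-4) + 1 = 0*(-4) + 1 = 0 + 1 = 1)
(d + o(1))² = (1 + (3 - ½*1))² = (1 + (3 - ½))² = (1 + 5/2)² = (7/2)² = 49/4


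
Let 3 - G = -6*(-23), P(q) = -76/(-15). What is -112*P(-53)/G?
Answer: 8512/2025 ≈ 4.2035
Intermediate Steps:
P(q) = 76/15 (P(q) = -76*(-1/15) = 76/15)
G = -135 (G = 3 - (-6)*(-23) = 3 - 1*138 = 3 - 138 = -135)
-112*P(-53)/G = -8512/(15*(-135)) = -8512*(-1)/(15*135) = -112*(-76/2025) = 8512/2025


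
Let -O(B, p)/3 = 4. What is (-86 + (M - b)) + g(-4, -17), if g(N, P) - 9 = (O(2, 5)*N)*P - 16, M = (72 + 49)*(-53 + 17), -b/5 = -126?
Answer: -5895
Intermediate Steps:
b = 630 (b = -5*(-126) = 630)
O(B, p) = -12 (O(B, p) = -3*4 = -12)
M = -4356 (M = 121*(-36) = -4356)
g(N, P) = -7 - 12*N*P (g(N, P) = 9 + ((-12*N)*P - 16) = 9 + (-12*N*P - 16) = 9 + (-16 - 12*N*P) = -7 - 12*N*P)
(-86 + (M - b)) + g(-4, -17) = (-86 + (-4356 - 1*630)) + (-7 - 12*(-4)*(-17)) = (-86 + (-4356 - 630)) + (-7 - 816) = (-86 - 4986) - 823 = -5072 - 823 = -5895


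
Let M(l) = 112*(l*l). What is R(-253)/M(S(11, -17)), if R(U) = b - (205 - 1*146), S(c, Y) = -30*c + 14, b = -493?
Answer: -69/1397984 ≈ -4.9357e-5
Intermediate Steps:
S(c, Y) = 14 - 30*c
R(U) = -552 (R(U) = -493 - (205 - 1*146) = -493 - (205 - 146) = -493 - 1*59 = -493 - 59 = -552)
M(l) = 112*l**2
R(-253)/M(S(11, -17)) = -552*1/(112*(14 - 30*11)**2) = -552*1/(112*(14 - 330)**2) = -552/(112*(-316)**2) = -552/(112*99856) = -552/11183872 = -552*1/11183872 = -69/1397984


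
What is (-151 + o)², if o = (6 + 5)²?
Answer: 900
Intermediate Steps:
o = 121 (o = 11² = 121)
(-151 + o)² = (-151 + 121)² = (-30)² = 900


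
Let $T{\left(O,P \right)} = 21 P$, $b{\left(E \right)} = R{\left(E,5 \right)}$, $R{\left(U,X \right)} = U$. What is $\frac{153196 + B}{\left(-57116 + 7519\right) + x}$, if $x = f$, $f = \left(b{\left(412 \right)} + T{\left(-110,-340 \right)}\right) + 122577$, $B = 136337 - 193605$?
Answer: $\frac{7994}{5521} \approx 1.4479$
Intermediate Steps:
$b{\left(E \right)} = E$
$B = -57268$ ($B = 136337 - 193605 = -57268$)
$f = 115849$ ($f = \left(412 + 21 \left(-340\right)\right) + 122577 = \left(412 - 7140\right) + 122577 = -6728 + 122577 = 115849$)
$x = 115849$
$\frac{153196 + B}{\left(-57116 + 7519\right) + x} = \frac{153196 - 57268}{\left(-57116 + 7519\right) + 115849} = \frac{95928}{-49597 + 115849} = \frac{95928}{66252} = 95928 \cdot \frac{1}{66252} = \frac{7994}{5521}$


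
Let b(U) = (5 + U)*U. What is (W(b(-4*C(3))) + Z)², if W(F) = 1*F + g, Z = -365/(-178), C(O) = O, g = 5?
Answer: 262666849/31684 ≈ 8290.2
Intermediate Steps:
b(U) = U*(5 + U)
Z = 365/178 (Z = -365*(-1/178) = 365/178 ≈ 2.0506)
W(F) = 5 + F (W(F) = 1*F + 5 = F + 5 = 5 + F)
(W(b(-4*C(3))) + Z)² = ((5 + (-4*3)*(5 - 4*3)) + 365/178)² = ((5 - 12*(5 - 12)) + 365/178)² = ((5 - 12*(-7)) + 365/178)² = ((5 + 84) + 365/178)² = (89 + 365/178)² = (16207/178)² = 262666849/31684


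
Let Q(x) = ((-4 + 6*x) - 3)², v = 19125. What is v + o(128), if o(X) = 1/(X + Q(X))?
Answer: 11078137126/579249 ≈ 19125.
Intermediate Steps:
Q(x) = (-7 + 6*x)²
o(X) = 1/(X + (-7 + 6*X)²)
v + o(128) = 19125 + 1/(128 + (-7 + 6*128)²) = 19125 + 1/(128 + (-7 + 768)²) = 19125 + 1/(128 + 761²) = 19125 + 1/(128 + 579121) = 19125 + 1/579249 = 11078137126/579249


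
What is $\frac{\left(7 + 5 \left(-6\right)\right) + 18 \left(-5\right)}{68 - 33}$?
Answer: $- \frac{113}{35} \approx -3.2286$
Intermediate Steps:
$\frac{\left(7 + 5 \left(-6\right)\right) + 18 \left(-5\right)}{68 - 33} = \frac{\left(7 - 30\right) - 90}{35} = \left(-23 - 90\right) \frac{1}{35} = \left(-113\right) \frac{1}{35} = - \frac{113}{35}$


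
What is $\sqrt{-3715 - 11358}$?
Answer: $i \sqrt{15073} \approx 122.77 i$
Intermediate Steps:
$\sqrt{-3715 - 11358} = \sqrt{-15073} = i \sqrt{15073}$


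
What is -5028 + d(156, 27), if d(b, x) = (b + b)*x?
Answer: 3396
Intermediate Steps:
d(b, x) = 2*b*x (d(b, x) = (2*b)*x = 2*b*x)
-5028 + d(156, 27) = -5028 + 2*156*27 = -5028 + 8424 = 3396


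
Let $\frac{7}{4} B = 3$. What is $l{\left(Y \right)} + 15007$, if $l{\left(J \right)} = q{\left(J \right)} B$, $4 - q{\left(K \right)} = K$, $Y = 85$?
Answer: $\frac{104077}{7} \approx 14868.0$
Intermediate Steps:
$B = \frac{12}{7}$ ($B = \frac{4}{7} \cdot 3 = \frac{12}{7} \approx 1.7143$)
$q{\left(K \right)} = 4 - K$
$l{\left(J \right)} = \frac{48}{7} - \frac{12 J}{7}$ ($l{\left(J \right)} = \left(4 - J\right) \frac{12}{7} = \frac{48}{7} - \frac{12 J}{7}$)
$l{\left(Y \right)} + 15007 = \left(\frac{48}{7} - \frac{1020}{7}\right) + 15007 = - \frac{972}{7} + 15007 = \frac{104077}{7}$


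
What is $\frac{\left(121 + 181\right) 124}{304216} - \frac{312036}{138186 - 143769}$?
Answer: $\frac{3963975665}{70768247} \approx 56.013$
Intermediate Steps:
$\frac{\left(121 + 181\right) 124}{304216} - \frac{312036}{138186 - 143769} = 302 \cdot 124 \cdot \frac{1}{304216} - \frac{312036}{-5583} = 37448 \cdot \frac{1}{304216} - - \frac{104012}{1861} = \frac{4681}{38027} + \frac{104012}{1861} = \frac{3963975665}{70768247}$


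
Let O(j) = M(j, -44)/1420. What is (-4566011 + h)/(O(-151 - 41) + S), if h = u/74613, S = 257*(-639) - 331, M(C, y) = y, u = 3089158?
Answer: 120941644802675/4358643819453 ≈ 27.748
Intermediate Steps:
O(j) = -11/355 (O(j) = -44/1420 = -44*1/1420 = -11/355)
S = -164554 (S = -164223 - 331 = -164554)
h = 3089158/74613 ≈ 41.402
(-4566011 + h)/(O(-151 - 41) + S) = (-4566011 + 3089158/74613)/(-11/355 - 164554) = -340680689585/(74613*(-58416681/355)) = -340680689585/74613*(-355/58416681) = 120941644802675/4358643819453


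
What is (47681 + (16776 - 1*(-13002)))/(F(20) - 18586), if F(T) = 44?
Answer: -77459/18542 ≈ -4.1775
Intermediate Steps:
(47681 + (16776 - 1*(-13002)))/(F(20) - 18586) = (47681 + (16776 - 1*(-13002)))/(44 - 18586) = (47681 + (16776 + 13002))/(-18542) = (47681 + 29778)*(-1/18542) = 77459*(-1/18542) = -77459/18542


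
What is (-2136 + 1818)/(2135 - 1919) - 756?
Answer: -27269/36 ≈ -757.47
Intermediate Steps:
(-2136 + 1818)/(2135 - 1919) - 756 = -318/216 - 756 = -318*1/216 - 756 = -53/36 - 756 = -27269/36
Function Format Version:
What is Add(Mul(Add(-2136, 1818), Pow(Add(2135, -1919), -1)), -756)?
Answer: Rational(-27269, 36) ≈ -757.47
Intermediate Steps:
Add(Mul(Add(-2136, 1818), Pow(Add(2135, -1919), -1)), -756) = Add(Mul(-318, Pow(216, -1)), -756) = Add(Mul(-318, Rational(1, 216)), -756) = Add(Rational(-53, 36), -756) = Rational(-27269, 36)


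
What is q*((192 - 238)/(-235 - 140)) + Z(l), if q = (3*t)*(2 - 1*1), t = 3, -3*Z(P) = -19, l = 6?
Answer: 2789/375 ≈ 7.4373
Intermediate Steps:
Z(P) = 19/3 (Z(P) = -1/3*(-19) = 19/3)
q = 9 (q = (3*3)*(2 - 1*1) = 9*(2 - 1) = 9*1 = 9)
q*((192 - 238)/(-235 - 140)) + Z(l) = 9*((192 - 238)/(-235 - 140)) + 19/3 = 9*(-46/(-375)) + 19/3 = 9*(-46*(-1/375)) + 19/3 = 9*(46/375) + 19/3 = 138/125 + 19/3 = 2789/375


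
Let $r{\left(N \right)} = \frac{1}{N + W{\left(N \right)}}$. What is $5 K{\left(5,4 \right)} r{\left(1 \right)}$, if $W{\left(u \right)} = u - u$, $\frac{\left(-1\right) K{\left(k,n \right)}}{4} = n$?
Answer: $-80$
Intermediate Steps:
$K{\left(k,n \right)} = - 4 n$
$W{\left(u \right)} = 0$
$r{\left(N \right)} = \frac{1}{N}$ ($r{\left(N \right)} = \frac{1}{N + 0} = \frac{1}{N}$)
$5 K{\left(5,4 \right)} r{\left(1 \right)} = \frac{5 \left(\left(-4\right) 4\right)}{1} = 5 \left(-16\right) 1 = \left(-80\right) 1 = -80$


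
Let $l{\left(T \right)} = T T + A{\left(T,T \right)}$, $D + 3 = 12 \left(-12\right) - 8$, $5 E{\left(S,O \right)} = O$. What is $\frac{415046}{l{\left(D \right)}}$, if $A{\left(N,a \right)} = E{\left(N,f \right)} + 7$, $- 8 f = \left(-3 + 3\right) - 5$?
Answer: $\frac{3320368}{192257} \approx 17.27$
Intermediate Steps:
$f = \frac{5}{8}$ ($f = - \frac{\left(-3 + 3\right) - 5}{8} = - \frac{0 - 5}{8} = \left(- \frac{1}{8}\right) \left(-5\right) = \frac{5}{8} \approx 0.625$)
$E{\left(S,O \right)} = \frac{O}{5}$
$A{\left(N,a \right)} = \frac{57}{8}$ ($A{\left(N,a \right)} = \frac{1}{5} \cdot \frac{5}{8} + 7 = \frac{1}{8} + 7 = \frac{57}{8}$)
$D = -155$ ($D = -3 + \left(12 \left(-12\right) - 8\right) = -3 - 152 = -155$)
$l{\left(T \right)} = \frac{57}{8} + T^{2}$ ($l{\left(T \right)} = T T + \frac{57}{8} = T^{2} + \frac{57}{8} = \frac{57}{8} + T^{2}$)
$\frac{415046}{l{\left(D \right)}} = \frac{415046}{\frac{57}{8} + \left(-155\right)^{2}} = \frac{415046}{\frac{57}{8} + 24025} = \frac{415046}{\frac{192257}{8}} = 415046 \cdot \frac{8}{192257} = \frac{3320368}{192257}$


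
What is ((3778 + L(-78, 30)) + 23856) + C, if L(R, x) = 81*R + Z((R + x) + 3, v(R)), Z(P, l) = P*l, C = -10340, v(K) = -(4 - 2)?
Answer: 11066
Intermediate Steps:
v(K) = -2 (v(K) = -1*2 = -2)
L(R, x) = -6 - 2*x + 79*R (L(R, x) = 81*R + ((R + x) + 3)*(-2) = 81*R + (3 + R + x)*(-2) = 81*R + (-6 - 2*R - 2*x) = -6 - 2*x + 79*R)
((3778 + L(-78, 30)) + 23856) + C = ((3778 + (-6 - 2*30 + 79*(-78))) + 23856) - 10340 = ((3778 + (-6 - 60 - 6162)) + 23856) - 10340 = ((3778 - 6228) + 23856) - 10340 = (-2450 + 23856) - 10340 = 21406 - 10340 = 11066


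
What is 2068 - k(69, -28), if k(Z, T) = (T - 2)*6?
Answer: 2248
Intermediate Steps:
k(Z, T) = -12 + 6*T (k(Z, T) = (-2 + T)*6 = -12 + 6*T)
2068 - k(69, -28) = 2068 - (-12 + 6*(-28)) = 2068 - (-12 - 168) = 2068 - 1*(-180) = 2068 + 180 = 2248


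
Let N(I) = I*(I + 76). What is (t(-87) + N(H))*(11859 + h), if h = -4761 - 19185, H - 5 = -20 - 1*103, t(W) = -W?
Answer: -60954741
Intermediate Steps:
H = -118 (H = 5 + (-20 - 1*103) = 5 + (-20 - 103) = 5 - 123 = -118)
N(I) = I*(76 + I)
h = -23946
(t(-87) + N(H))*(11859 + h) = (-1*(-87) - 118*(76 - 118))*(11859 - 23946) = (87 - 118*(-42))*(-12087) = (87 + 4956)*(-12087) = 5043*(-12087) = -60954741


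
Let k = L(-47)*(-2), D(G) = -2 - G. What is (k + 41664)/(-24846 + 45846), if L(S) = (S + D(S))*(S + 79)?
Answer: 5224/2625 ≈ 1.9901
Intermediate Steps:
L(S) = -158 - 2*S (L(S) = (S + (-2 - S))*(S + 79) = -2*(79 + S) = -158 - 2*S)
k = 128 (k = (-158 - 2*(-47))*(-2) = (-158 + 94)*(-2) = -64*(-2) = 128)
(k + 41664)/(-24846 + 45846) = (128 + 41664)/(-24846 + 45846) = 41792/21000 = 41792*(1/21000) = 5224/2625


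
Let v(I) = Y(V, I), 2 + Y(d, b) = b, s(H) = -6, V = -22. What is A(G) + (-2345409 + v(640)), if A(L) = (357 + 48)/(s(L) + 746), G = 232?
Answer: -347026027/148 ≈ -2.3448e+6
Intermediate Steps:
Y(d, b) = -2 + b
v(I) = -2 + I
A(L) = 81/148 (A(L) = (357 + 48)/(-6 + 746) = 405/740 = 405*(1/740) = 81/148)
A(G) + (-2345409 + v(640)) = 81/148 + (-2345409 + (-2 + 640)) = 81/148 + (-2345409 + 638) = 81/148 - 2344771 = -347026027/148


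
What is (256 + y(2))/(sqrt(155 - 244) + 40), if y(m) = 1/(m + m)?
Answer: 10250/1689 - 1025*I*sqrt(89)/6756 ≈ 6.0687 - 1.4313*I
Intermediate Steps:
y(m) = 1/(2*m)
(256 + y(2))/(sqrt(155 - 244) + 40) = (256 + (1/2)/2)/(sqrt(155 - 244) + 40) = (256 + (1/2)*(1/2))/(sqrt(-89) + 40) = (256 + 1/4)/(I*sqrt(89) + 40) = 1025/(4*(40 + I*sqrt(89)))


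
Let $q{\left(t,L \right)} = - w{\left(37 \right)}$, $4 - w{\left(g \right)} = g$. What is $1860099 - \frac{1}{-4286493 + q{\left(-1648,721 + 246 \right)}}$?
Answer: $\frac{7973239959541}{4286460} \approx 1.8601 \cdot 10^{6}$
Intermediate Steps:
$w{\left(g \right)} = 4 - g$
$q{\left(t,L \right)} = 33$ ($q{\left(t,L \right)} = - (4 - 37) = \left(-1\right) \left(-33\right) = 33$)
$1860099 - \frac{1}{-4286493 + q{\left(-1648,721 + 246 \right)}} = 1860099 - \frac{1}{-4286493 + 33} = 1860099 - \frac{1}{-4286460} = 1860099 - - \frac{1}{4286460} = 1860099 + \frac{1}{4286460} = \frac{7973239959541}{4286460}$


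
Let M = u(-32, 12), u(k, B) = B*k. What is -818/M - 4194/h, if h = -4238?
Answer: 1269295/406848 ≈ 3.1198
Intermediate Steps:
M = -384 (M = 12*(-32) = -384)
-818/M - 4194/h = -818/(-384) - 4194/(-4238) = -818*(-1/384) - 4194*(-1/4238) = 409/192 + 2097/2119 = 1269295/406848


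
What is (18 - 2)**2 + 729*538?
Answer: 392458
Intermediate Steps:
(18 - 2)**2 + 729*538 = 16**2 + 392202 = 256 + 392202 = 392458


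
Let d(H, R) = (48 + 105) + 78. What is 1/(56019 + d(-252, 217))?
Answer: 1/56250 ≈ 1.7778e-5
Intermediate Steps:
d(H, R) = 231 (d(H, R) = 153 + 78 = 231)
1/(56019 + d(-252, 217)) = 1/(56019 + 231) = 1/56250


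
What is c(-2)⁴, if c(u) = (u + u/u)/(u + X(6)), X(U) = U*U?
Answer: 1/1336336 ≈ 7.4831e-7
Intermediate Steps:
X(U) = U²
c(u) = (1 + u)/(36 + u) (c(u) = (u + u/u)/(u + 6²) = (u + 1)/(u + 36) = (1 + u)/(36 + u))
c(-2)⁴ = ((1 - 2)/(36 - 2))⁴ = (-1/34)⁴ = 1/1336336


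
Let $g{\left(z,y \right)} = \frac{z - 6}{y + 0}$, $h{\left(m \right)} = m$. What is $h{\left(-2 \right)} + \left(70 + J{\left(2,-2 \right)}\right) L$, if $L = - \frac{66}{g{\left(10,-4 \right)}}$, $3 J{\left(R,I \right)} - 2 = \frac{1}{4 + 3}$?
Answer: $\frac{32656}{7} \approx 4665.1$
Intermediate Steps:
$J{\left(R,I \right)} = \frac{5}{7}$ ($J{\left(R,I \right)} = \frac{2}{3} + \frac{1}{3 \left(4 + 3\right)} = \frac{2}{3} + \frac{1}{3 \cdot 7} = \frac{2}{3} + \frac{1}{3} \cdot \frac{1}{7} = \frac{2}{3} + \frac{1}{21} = \frac{5}{7}$)
$g{\left(z,y \right)} = \frac{-6 + z}{y}$
$L = 66$ ($L = - \frac{66}{\frac{1}{-4} \left(-6 + 10\right)} = - \frac{66}{\left(- \frac{1}{4}\right) 4} = - \frac{66}{-1} = \left(-66\right) \left(-1\right) = 66$)
$h{\left(-2 \right)} + \left(70 + J{\left(2,-2 \right)}\right) L = -2 + \left(70 + \frac{5}{7}\right) 66 = -2 + \frac{495}{7} \cdot 66 = -2 + \frac{32670}{7} = \frac{32656}{7}$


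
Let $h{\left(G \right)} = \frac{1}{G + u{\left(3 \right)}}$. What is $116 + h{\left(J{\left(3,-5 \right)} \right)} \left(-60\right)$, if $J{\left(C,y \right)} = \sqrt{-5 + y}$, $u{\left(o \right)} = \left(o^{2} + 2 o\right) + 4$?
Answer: $\frac{41896}{371} + \frac{60 i \sqrt{10}}{371} \approx 112.93 + 0.51142 i$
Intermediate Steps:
$u{\left(o \right)} = 4 + o^{2} + 2 o$
$h{\left(G \right)} = \frac{1}{19 + G}$ ($h{\left(G \right)} = \frac{1}{G + \left(4 + 3^{2} + 2 \cdot 3\right)} = \frac{1}{G + \left(4 + 9 + 6\right)} = \frac{1}{G + 19} = \frac{1}{19 + G}$)
$116 + h{\left(J{\left(3,-5 \right)} \right)} \left(-60\right) = 116 + \frac{1}{19 + \sqrt{-5 - 5}} \left(-60\right) = 116 + \frac{1}{19 + \sqrt{-10}} \left(-60\right) = 116 + \frac{1}{19 + i \sqrt{10}} \left(-60\right) = 116 - \frac{60}{19 + i \sqrt{10}}$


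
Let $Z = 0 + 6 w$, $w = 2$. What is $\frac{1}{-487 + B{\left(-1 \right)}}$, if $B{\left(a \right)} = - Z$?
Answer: $- \frac{1}{499} \approx -0.002004$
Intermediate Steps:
$Z = 12$ ($Z = 0 + 6 \cdot 2 = 0 + 12 = 12$)
$B{\left(a \right)} = -12$ ($B{\left(a \right)} = \left(-1\right) 12 = -12$)
$\frac{1}{-487 + B{\left(-1 \right)}} = \frac{1}{-487 - 12} = \frac{1}{-499} = - \frac{1}{499}$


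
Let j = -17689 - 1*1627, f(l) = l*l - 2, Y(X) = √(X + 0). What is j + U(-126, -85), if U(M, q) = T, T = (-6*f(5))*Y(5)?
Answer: -19316 - 138*√5 ≈ -19625.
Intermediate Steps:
Y(X) = √X
f(l) = -2 + l² (f(l) = l² - 2 = -2 + l²)
T = -138*√5 (T = (-6*(-2 + 5²))*√5 = (-6*(-2 + 25))*√5 = (-6*23)*√5 = -138*√5 ≈ -308.58)
U(M, q) = -138*√5
j = -19316 (j = -17689 - 1627 = -19316)
j + U(-126, -85) = -19316 - 138*√5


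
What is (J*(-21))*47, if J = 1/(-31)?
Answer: 987/31 ≈ 31.839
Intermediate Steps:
J = -1/31 ≈ -0.032258
(J*(-21))*47 = -1/31*(-21)*47 = (21/31)*47 = 987/31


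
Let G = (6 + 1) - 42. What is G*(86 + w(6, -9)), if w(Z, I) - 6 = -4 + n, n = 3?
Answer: -3185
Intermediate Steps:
w(Z, I) = 5 (w(Z, I) = 6 + (-4 + 3) = 6 - 1 = 5)
G = -35 (G = 7 - 42 = -35)
G*(86 + w(6, -9)) = -35*(86 + 5) = -35*91 = -3185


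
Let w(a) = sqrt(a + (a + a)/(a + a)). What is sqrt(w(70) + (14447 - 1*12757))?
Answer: sqrt(1690 + sqrt(71)) ≈ 41.212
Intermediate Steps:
w(a) = sqrt(1 + a) (w(a) = sqrt(a + (2*a)/((2*a))) = sqrt(a + (2*a)*(1/(2*a))) = sqrt(a + 1) = sqrt(1 + a))
sqrt(w(70) + (14447 - 1*12757)) = sqrt(sqrt(1 + 70) + (14447 - 1*12757)) = sqrt(sqrt(71) + (14447 - 12757)) = sqrt(sqrt(71) + 1690) = sqrt(1690 + sqrt(71))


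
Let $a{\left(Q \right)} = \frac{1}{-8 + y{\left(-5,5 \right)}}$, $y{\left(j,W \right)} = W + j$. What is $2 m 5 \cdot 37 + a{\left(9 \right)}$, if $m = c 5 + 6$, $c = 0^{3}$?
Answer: $\frac{17759}{8} \approx 2219.9$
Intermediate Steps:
$c = 0$
$m = 6$ ($m = 0 \cdot 5 + 6 = 0 + 6 = 6$)
$a{\left(Q \right)} = - \frac{1}{8}$ ($a{\left(Q \right)} = \frac{1}{-8 + \left(5 - 5\right)} = \frac{1}{-8 + 0} = \frac{1}{-8} = - \frac{1}{8}$)
$2 m 5 \cdot 37 + a{\left(9 \right)} = 2 \cdot 6 \cdot 5 \cdot 37 - \frac{1}{8} = 12 \cdot 5 \cdot 37 - \frac{1}{8} = 60 \cdot 37 - \frac{1}{8} = 2220 - \frac{1}{8} = \frac{17759}{8}$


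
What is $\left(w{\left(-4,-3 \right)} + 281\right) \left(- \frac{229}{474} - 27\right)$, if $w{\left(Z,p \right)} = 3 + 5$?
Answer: $- \frac{3764803}{474} \approx -7942.6$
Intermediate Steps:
$w{\left(Z,p \right)} = 8$
$\left(w{\left(-4,-3 \right)} + 281\right) \left(- \frac{229}{474} - 27\right) = \left(8 + 281\right) \left(- \frac{229}{474} - 27\right) = 289 \left(\left(-229\right) \frac{1}{474} - 27\right) = 289 \left(- \frac{229}{474} - 27\right) = 289 \left(- \frac{13027}{474}\right) = - \frac{3764803}{474}$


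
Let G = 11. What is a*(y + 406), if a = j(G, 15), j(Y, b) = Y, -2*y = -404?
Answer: 6688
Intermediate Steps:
y = 202 (y = -1/2*(-404) = 202)
a = 11
a*(y + 406) = 11*(202 + 406) = 11*608 = 6688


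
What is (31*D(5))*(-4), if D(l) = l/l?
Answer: -124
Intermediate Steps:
D(l) = 1
(31*D(5))*(-4) = (31*1)*(-4) = 31*(-4) = -124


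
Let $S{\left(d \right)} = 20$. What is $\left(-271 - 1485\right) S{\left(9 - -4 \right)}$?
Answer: $-35120$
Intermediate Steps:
$\left(-271 - 1485\right) S{\left(9 - -4 \right)} = \left(-271 - 1485\right) 20 = \left(-1756\right) 20 = -35120$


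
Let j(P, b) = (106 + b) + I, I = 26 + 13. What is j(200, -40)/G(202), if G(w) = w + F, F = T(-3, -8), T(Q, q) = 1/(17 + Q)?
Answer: 490/943 ≈ 0.51962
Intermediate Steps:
I = 39
F = 1/14 (F = 1/(17 - 3) = 1/14 ≈ 0.071429)
j(P, b) = 145 + b (j(P, b) = (106 + b) + 39 = 145 + b)
G(w) = 1/14 + w (G(w) = w + 1/14 = 1/14 + w)
j(200, -40)/G(202) = (145 - 40)/(1/14 + 202) = 105/(2829/14) = 105*(14/2829) = 490/943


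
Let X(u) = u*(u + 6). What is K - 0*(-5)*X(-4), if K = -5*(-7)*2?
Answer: 70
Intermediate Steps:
K = 70 (K = 35*2 = 70)
X(u) = u*(6 + u)
K - 0*(-5)*X(-4) = 70 - 0*(-5)*(-4*(6 - 4)) = 70 - 0*(-4*2) = 70 - 0*(-8) = 70 - 1*0 = 70 + 0 = 70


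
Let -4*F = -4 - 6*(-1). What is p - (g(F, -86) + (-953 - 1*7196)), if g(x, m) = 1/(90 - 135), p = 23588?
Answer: 1428166/45 ≈ 31737.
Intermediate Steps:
F = -1/2 (F = -(-4 - 6*(-1))/4 = -(-4 + 6)/4 = -1/4*2 = -1/2 ≈ -0.50000)
g(x, m) = -1/45 (g(x, m) = 1/(-45) = -1/45)
p - (g(F, -86) + (-953 - 1*7196)) = 23588 - (-1/45 + (-953 - 1*7196)) = 23588 - (-1/45 + (-953 - 7196)) = 23588 - (-1/45 - 8149) = 23588 - 1*(-366706/45) = 23588 + 366706/45 = 1428166/45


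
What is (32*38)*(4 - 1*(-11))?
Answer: 18240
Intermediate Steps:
(32*38)*(4 - 1*(-11)) = 1216*(4 + 11) = 1216*15 = 18240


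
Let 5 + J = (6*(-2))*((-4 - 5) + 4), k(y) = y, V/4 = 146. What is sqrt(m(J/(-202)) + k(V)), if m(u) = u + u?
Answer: sqrt(5951829)/101 ≈ 24.155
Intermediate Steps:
V = 584 (V = 4*146 = 584)
J = 55 (J = -5 + (6*(-2))*((-4 - 5) + 4) = -5 - 12*(-9 + 4) = -5 - 12*(-5) = -5 + 60 = 55)
m(u) = 2*u
sqrt(m(J/(-202)) + k(V)) = sqrt(2*(55/(-202)) + 584) = sqrt(2*(55*(-1/202)) + 584) = sqrt(2*(-55/202) + 584) = sqrt(-55/101 + 584) = sqrt(58929/101) = sqrt(5951829)/101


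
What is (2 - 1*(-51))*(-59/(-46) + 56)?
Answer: 139655/46 ≈ 3036.0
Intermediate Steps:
(2 - 1*(-51))*(-59/(-46) + 56) = (2 + 51)*(-59*(-1/46) + 56) = 53*(59/46 + 56) = 53*(2635/46) = 139655/46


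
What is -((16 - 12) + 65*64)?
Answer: -4164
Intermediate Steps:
-((16 - 12) + 65*64) = -(4 + 4160) = -1*4164 = -4164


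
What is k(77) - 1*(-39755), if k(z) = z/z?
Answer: 39756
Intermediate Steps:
k(z) = 1
k(77) - 1*(-39755) = 1 - 1*(-39755) = 1 + 39755 = 39756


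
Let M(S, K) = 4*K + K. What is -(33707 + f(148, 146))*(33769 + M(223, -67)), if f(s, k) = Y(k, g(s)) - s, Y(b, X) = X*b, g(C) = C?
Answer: -1844453478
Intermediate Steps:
M(S, K) = 5*K
f(s, k) = -s + k*s (f(s, k) = s*k - s = k*s - s = -s + k*s)
-(33707 + f(148, 146))*(33769 + M(223, -67)) = -(33707 + 148*(-1 + 146))*(33769 + 5*(-67)) = -(33707 + 148*145)*(33769 - 335) = -(33707 + 21460)*33434 = -55167*33434 = -1*1844453478 = -1844453478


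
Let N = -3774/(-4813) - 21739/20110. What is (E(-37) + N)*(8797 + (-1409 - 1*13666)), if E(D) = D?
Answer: 11331612888203/48394715 ≈ 2.3415e+5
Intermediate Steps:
N = -28734667/96789430 (N = -3774*(-1/4813) - 21739*1/20110 = 3774/4813 - 21739/20110 = -28734667/96789430 ≈ -0.29688)
(E(-37) + N)*(8797 + (-1409 - 1*13666)) = (-37 - 28734667/96789430)*(8797 + (-1409 - 1*13666)) = -3609943577*(8797 + (-1409 - 13666))/96789430 = -3609943577*(8797 - 15075)/96789430 = -3609943577/96789430*(-6278) = 11331612888203/48394715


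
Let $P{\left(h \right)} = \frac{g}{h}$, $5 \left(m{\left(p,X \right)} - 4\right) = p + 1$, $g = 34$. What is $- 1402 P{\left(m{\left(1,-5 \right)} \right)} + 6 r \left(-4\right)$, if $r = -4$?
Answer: $- \frac{118114}{11} \approx -10738.0$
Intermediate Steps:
$m{\left(p,X \right)} = \frac{21}{5} + \frac{p}{5}$ ($m{\left(p,X \right)} = 4 + \frac{p + 1}{5} = 4 + \frac{1 + p}{5} = 4 + \left(\frac{1}{5} + \frac{p}{5}\right) = \frac{21}{5} + \frac{p}{5}$)
$P{\left(h \right)} = \frac{34}{h}$
$- 1402 P{\left(m{\left(1,-5 \right)} \right)} + 6 r \left(-4\right) = - 1402 \frac{34}{\frac{21}{5} + \frac{1}{5} \cdot 1} + 6 \left(-4\right) \left(-4\right) = - 1402 \frac{34}{\frac{21}{5} + \frac{1}{5}} - -96 = - 1402 \frac{34}{\frac{22}{5}} + 96 = - 1402 \cdot 34 \cdot \frac{5}{22} + 96 = \left(-1402\right) \frac{85}{11} + 96 = - \frac{119170}{11} + 96 = - \frac{118114}{11}$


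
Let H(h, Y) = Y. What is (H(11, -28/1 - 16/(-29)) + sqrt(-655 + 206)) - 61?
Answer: -2565/29 + I*sqrt(449) ≈ -88.448 + 21.19*I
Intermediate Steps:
(H(11, -28/1 - 16/(-29)) + sqrt(-655 + 206)) - 61 = ((-28/1 - 16/(-29)) + sqrt(-655 + 206)) - 61 = ((-28*1 - 16*(-1/29)) + sqrt(-449)) - 61 = ((-28 + 16/29) + I*sqrt(449)) - 61 = (-796/29 + I*sqrt(449)) - 61 = -2565/29 + I*sqrt(449)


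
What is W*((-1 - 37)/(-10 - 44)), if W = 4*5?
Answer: 380/27 ≈ 14.074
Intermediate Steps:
W = 20
W*((-1 - 37)/(-10 - 44)) = 20*((-1 - 37)/(-10 - 44)) = 20*(-38/(-54)) = 20*(-38*(-1/54)) = 20*(19/27) = 380/27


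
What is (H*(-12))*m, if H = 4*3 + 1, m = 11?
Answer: -1716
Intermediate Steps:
H = 13 (H = 12 + 1 = 13)
(H*(-12))*m = (13*(-12))*11 = -156*11 = -1716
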